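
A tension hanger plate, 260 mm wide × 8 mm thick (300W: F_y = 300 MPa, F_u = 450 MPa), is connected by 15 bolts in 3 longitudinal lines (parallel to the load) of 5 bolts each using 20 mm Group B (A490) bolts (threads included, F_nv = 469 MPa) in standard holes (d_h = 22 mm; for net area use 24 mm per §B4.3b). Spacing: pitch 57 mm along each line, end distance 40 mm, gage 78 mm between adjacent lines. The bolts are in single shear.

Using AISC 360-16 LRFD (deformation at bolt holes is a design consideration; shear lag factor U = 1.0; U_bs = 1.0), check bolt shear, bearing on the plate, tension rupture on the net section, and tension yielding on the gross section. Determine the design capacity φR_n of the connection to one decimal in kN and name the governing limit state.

Bolt shear: A_b = π(20)²/4 = 314.16 mm². φR_n = 0.75 × 469 × 314.16 × 15 × 1 = 1657.6 kN.
Bearing (8 mm plate, F_u = 450 MPa): end bolts L_c = 40 − 22/2 = 29, R_n = min(1.2×29×8×450, 2.4×20×8×450) = 125.28 kN/bolt; interior L_c = 57 − 22 = 35, R_n = 151.2 kN/bolt. φR_n = 0.75 × (3×125.28 + 12×151.2) = 1642.7 kN.
Tension rupture (net): A_n = (260 − 3×24)×8 = 1504 mm² (U = 1.0, A_e = A_n). φR_n = 0.75 × 450 × 1504 = 507.6 kN.
Tension yield (gross): A_g = 260×8 = 2080 mm². φR_n = 0.90 × 300 × 2080 = 561.6 kN.
Governing: min(1657.6, 1642.7, 507.6, 561.6) = 507.6 kN → net-section rupture.

507.6 kN (net-section rupture governs)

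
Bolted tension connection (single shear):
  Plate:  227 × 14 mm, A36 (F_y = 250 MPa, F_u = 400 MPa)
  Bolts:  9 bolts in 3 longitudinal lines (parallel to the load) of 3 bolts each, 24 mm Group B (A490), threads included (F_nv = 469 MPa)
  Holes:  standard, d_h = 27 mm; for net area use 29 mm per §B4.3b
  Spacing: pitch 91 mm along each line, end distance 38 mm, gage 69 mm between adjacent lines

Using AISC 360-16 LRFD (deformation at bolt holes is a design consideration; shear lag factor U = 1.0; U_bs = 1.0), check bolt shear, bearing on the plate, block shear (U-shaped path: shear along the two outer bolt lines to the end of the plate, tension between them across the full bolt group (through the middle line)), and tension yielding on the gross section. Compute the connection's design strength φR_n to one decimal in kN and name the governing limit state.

Bolt shear: A_b = π(24)²/4 = 452.39 mm². φR_n = 0.75 × 469 × 452.39 × 9 × 1 = 1432.2 kN.
Bearing (14 mm plate, F_u = 400 MPa): end bolts L_c = 38 − 27/2 = 24.5, R_n = min(1.2×24.5×14×400, 2.4×24×14×400) = 164.64 kN/bolt; interior L_c = 91 − 27 = 64, R_n = 322.56 kN/bolt. φR_n = 0.75 × (3×164.64 + 6×322.56) = 1822.0 kN.
Block shear: shear path 2×[38+2×91] = 2×220 mm, A_gv = 6160, A_nv = 2×(220 − 2.5×29)×14 = 4130 mm²; tension across gage: (138 − 2×29)×14 = 1120 mm². R_n = min(0.6×400×4130, 0.6×250×6160) + 1.0×400×1120 = min(991.2, 924) + 448 = 1372 kN. φR_n = 0.75 × 1372 = 1029.0 kN.
Tension yield (gross): A_g = 227×14 = 3178 mm². φR_n = 0.90 × 250 × 3178 = 715.1 kN.
Governing: min(1432.2, 1822.0, 1029.0, 715.1) = 715.1 kN → gross-section yield.

715.1 kN (gross-section yield governs)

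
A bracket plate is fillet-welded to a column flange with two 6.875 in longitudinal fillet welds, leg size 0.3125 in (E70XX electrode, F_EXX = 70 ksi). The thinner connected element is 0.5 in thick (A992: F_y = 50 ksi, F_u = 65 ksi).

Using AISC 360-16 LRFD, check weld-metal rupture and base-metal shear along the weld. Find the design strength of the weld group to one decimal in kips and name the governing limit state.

95.7 kips (weld metal governs)

Weld metal: throat = 0.707×0.3125 = 0.22094 in, L = 2×6.875 = 13.75 in. φR_n = 0.75 × 0.6 × 70 × 0.22094 × 13.75 = 95.7 kips.
Base metal shear (0.5 in plate): yield φR_n = 1.0×0.6×50×0.5×13.75 = 206.3 kips; rupture φR_n = 0.75×0.6×65×0.5×13.75 = 201.1 kips; take 201.1 kips (rupture).
Governing: min(95.7, 201.1) = 95.7 kips → weld metal.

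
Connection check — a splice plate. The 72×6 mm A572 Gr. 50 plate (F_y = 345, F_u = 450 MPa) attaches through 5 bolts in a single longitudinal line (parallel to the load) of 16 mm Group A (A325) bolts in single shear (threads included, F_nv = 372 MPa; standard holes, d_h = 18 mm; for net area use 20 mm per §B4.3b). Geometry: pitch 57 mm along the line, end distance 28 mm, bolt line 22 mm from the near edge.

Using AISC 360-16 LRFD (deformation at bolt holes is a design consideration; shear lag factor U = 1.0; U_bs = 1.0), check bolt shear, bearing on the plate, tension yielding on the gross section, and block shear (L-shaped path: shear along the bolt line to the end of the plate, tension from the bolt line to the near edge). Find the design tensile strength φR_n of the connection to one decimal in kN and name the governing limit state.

Bolt shear: A_b = π(16)²/4 = 201.06 mm². φR_n = 0.75 × 372 × 201.06 × 5 × 1 = 280.5 kN.
Bearing (6 mm plate, F_u = 450 MPa): end bolts L_c = 28 − 18/2 = 19, R_n = min(1.2×19×6×450, 2.4×16×6×450) = 61.56 kN/bolt; interior L_c = 57 − 18 = 39, R_n = 103.68 kN/bolt. φR_n = 0.75 × (1×61.56 + 4×103.68) = 357.2 kN.
Tension yield (gross): A_g = 72×6 = 432 mm². φR_n = 0.90 × 345 × 432 = 134.1 kN.
Block shear: shear path 1×[28+4×57] = 1×256 mm, A_gv = 1536, A_nv = 1×(256 − 4.5×20)×6 = 996 mm²; tension to near edge: (22 − 0.5×20)×6 = 72 mm². R_n = min(0.6×450×996, 0.6×345×1536) + 1.0×450×72 = min(268.92, 317.95) + 32.4 = 301.32 kN. φR_n = 0.75 × 301.32 = 226.0 kN.
Governing: min(280.5, 357.2, 134.1, 226.0) = 134.1 kN → gross-section yield.

134.1 kN (gross-section yield governs)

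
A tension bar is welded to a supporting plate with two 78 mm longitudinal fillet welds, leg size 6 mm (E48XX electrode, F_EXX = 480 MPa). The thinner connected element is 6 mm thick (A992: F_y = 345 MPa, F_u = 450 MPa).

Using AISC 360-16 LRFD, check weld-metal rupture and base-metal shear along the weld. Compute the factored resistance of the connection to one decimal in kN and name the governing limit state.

142.9 kN (weld metal governs)

Weld metal: throat = 0.707×6 = 4.242 mm, L = 2×78 = 156 mm. φR_n = 0.75 × 0.6 × 480 × 4.242 × 156 = 142.9 kN.
Base metal shear (6 mm plate): yield φR_n = 1.0×0.6×345×6×156 = 193.8 kN; rupture φR_n = 0.75×0.6×450×6×156 = 189.5 kN; take 189.5 kN (rupture).
Governing: min(142.9, 189.5) = 142.9 kN → weld metal.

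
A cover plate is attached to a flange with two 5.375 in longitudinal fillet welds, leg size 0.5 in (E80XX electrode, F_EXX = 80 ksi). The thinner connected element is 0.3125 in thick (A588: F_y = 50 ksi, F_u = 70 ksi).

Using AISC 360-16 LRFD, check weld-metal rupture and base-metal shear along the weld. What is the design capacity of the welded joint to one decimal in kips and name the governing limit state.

100.8 kips (base-metal shear governs)

Weld metal: throat = 0.707×0.5 = 0.3535 in, L = 2×5.375 = 10.75 in. φR_n = 0.75 × 0.6 × 80 × 0.3535 × 10.75 = 136.8 kips.
Base metal shear (0.3125 in plate): yield φR_n = 1.0×0.6×50×0.3125×10.75 = 100.8 kips; rupture φR_n = 0.75×0.6×70×0.3125×10.75 = 105.8 kips; take 100.8 kips (yield).
Governing: min(136.8, 100.8) = 100.8 kips → base-metal shear.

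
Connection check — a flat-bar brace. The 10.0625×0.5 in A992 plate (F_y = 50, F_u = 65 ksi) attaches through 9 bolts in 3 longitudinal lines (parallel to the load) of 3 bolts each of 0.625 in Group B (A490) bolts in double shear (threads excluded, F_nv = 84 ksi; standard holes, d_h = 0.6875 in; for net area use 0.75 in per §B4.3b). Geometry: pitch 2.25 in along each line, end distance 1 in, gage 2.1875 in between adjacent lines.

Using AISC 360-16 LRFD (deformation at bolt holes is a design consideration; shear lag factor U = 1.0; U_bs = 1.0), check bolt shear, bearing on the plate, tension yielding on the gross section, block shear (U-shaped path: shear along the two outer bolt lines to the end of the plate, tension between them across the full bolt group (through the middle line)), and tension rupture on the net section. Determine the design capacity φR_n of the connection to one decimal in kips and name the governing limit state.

Bolt shear: A_b = π(0.625)²/4 = 0.3068 in². φR_n = 0.75 × 84 × 0.3068 × 9 × 2 = 347.9 kips.
Bearing (0.5 in plate, F_u = 65 ksi): end bolts L_c = 1 − 0.6875/2 = 0.65625, R_n = min(1.2×0.65625×0.5×65, 2.4×0.625×0.5×65) = 25.594 kips/bolt; interior L_c = 2.25 − 0.6875 = 1.5625, R_n = 48.75 kips/bolt. φR_n = 0.75 × (3×25.594 + 6×48.75) = 277.0 kips.
Tension yield (gross): A_g = 10.0625×0.5 = 5.0313 in². φR_n = 0.90 × 50 × 5.0313 = 226.4 kips.
Block shear: shear path 2×[1+2×2.25] = 2×5.5 in, A_gv = 5.5, A_nv = 2×(5.5 − 2.5×0.75)×0.5 = 3.625 in²; tension across gage: (4.375 − 2×0.75)×0.5 = 1.4375 in². R_n = min(0.6×65×3.625, 0.6×50×5.5) + 1.0×65×1.4375 = min(141.38, 165) + 93.438 = 234.82 kips. φR_n = 0.75 × 234.82 = 176.1 kips.
Tension rupture (net): A_n = (10.0625 − 3×0.75)×0.5 = 3.9063 in² (U = 1.0, A_e = A_n). φR_n = 0.75 × 65 × 3.9063 = 190.4 kips.
Governing: min(347.9, 277.0, 226.4, 176.1, 190.4) = 176.1 kips → block shear.

176.1 kips (block shear governs)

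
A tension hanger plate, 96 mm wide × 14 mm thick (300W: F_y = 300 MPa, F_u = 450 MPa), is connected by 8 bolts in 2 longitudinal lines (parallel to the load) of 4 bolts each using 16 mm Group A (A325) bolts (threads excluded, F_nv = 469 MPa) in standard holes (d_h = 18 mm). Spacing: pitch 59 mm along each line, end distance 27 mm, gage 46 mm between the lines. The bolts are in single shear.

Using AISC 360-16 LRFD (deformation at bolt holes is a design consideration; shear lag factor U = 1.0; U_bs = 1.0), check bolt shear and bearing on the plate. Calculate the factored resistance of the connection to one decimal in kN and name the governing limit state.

Bolt shear: A_b = π(16)²/4 = 201.06 mm². φR_n = 0.75 × 469 × 201.06 × 8 × 1 = 565.8 kN.
Bearing (14 mm plate, F_u = 450 MPa): end bolts L_c = 27 − 18/2 = 18, R_n = min(1.2×18×14×450, 2.4×16×14×450) = 136.08 kN/bolt; interior L_c = 59 − 18 = 41, R_n = 241.92 kN/bolt. φR_n = 0.75 × (2×136.08 + 6×241.92) = 1292.8 kN.
Governing: min(565.8, 1292.8) = 565.8 kN → bolt shear.

565.8 kN (bolt shear governs)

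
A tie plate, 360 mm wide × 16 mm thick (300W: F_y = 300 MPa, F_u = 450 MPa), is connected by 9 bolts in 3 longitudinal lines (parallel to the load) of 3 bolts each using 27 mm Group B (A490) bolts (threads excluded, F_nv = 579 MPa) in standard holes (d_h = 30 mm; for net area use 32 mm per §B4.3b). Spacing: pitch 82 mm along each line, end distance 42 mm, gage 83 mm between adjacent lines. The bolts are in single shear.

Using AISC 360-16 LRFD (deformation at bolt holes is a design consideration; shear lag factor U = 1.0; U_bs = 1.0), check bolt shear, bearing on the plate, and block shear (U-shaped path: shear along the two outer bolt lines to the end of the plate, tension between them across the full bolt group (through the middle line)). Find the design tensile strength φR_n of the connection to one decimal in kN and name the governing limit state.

Bolt shear: A_b = π(27)²/4 = 572.56 mm². φR_n = 0.75 × 579 × 572.56 × 9 × 1 = 2237.7 kN.
Bearing (16 mm plate, F_u = 450 MPa): end bolts L_c = 42 − 30/2 = 27, R_n = min(1.2×27×16×450, 2.4×27×16×450) = 233.28 kN/bolt; interior L_c = 82 − 30 = 52, R_n = 449.28 kN/bolt. φR_n = 0.75 × (3×233.28 + 6×449.28) = 2546.6 kN.
Block shear: shear path 2×[42+2×82] = 2×206 mm, A_gv = 6592, A_nv = 2×(206 − 2.5×32)×16 = 4032 mm²; tension across gage: (166 − 2×32)×16 = 1632 mm². R_n = min(0.6×450×4032, 0.6×300×6592) + 1.0×450×1632 = min(1088.6, 1186.6) + 734.4 = 1823 kN. φR_n = 0.75 × 1823 = 1367.3 kN.
Governing: min(2237.7, 2546.6, 1367.3) = 1367.3 kN → block shear.

1367.3 kN (block shear governs)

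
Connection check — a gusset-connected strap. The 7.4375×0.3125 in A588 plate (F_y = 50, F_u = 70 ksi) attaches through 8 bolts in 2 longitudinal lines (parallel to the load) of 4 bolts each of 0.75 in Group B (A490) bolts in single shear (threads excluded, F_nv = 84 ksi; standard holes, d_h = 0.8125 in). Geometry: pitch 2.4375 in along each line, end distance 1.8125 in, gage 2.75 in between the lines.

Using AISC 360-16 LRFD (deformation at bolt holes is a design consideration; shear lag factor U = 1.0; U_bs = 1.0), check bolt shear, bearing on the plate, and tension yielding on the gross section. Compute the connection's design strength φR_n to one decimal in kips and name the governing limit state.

104.6 kips (gross-section yield governs)

Bolt shear: A_b = π(0.75)²/4 = 0.44179 in². φR_n = 0.75 × 84 × 0.44179 × 8 × 1 = 222.7 kips.
Bearing (0.3125 in plate, F_u = 70 ksi): end bolts L_c = 1.8125 − 0.8125/2 = 1.40625, R_n = min(1.2×1.40625×0.3125×70, 2.4×0.75×0.3125×70) = 36.914 kips/bolt; interior L_c = 2.4375 − 0.8125 = 1.625, R_n = 39.375 kips/bolt. φR_n = 0.75 × (2×36.914 + 6×39.375) = 232.6 kips.
Tension yield (gross): A_g = 7.4375×0.3125 = 2.3242 in². φR_n = 0.90 × 50 × 2.3242 = 104.6 kips.
Governing: min(222.7, 232.6, 104.6) = 104.6 kips → gross-section yield.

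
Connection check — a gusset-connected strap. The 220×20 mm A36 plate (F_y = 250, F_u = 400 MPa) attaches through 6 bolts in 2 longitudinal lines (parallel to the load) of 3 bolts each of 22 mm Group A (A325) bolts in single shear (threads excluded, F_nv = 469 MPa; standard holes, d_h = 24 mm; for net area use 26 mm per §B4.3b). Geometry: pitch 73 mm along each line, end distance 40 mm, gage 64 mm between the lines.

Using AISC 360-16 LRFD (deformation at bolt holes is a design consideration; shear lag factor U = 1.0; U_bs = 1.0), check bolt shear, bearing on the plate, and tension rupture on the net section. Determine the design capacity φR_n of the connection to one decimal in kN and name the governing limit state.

Bolt shear: A_b = π(22)²/4 = 380.13 mm². φR_n = 0.75 × 469 × 380.13 × 6 × 1 = 802.3 kN.
Bearing (20 mm plate, F_u = 400 MPa): end bolts L_c = 40 − 24/2 = 28, R_n = min(1.2×28×20×400, 2.4×22×20×400) = 268.8 kN/bolt; interior L_c = 73 − 24 = 49, R_n = 422.4 kN/bolt. φR_n = 0.75 × (2×268.8 + 4×422.4) = 1670.4 kN.
Tension rupture (net): A_n = (220 − 2×26)×20 = 3360 mm² (U = 1.0, A_e = A_n). φR_n = 0.75 × 400 × 3360 = 1008.0 kN.
Governing: min(802.3, 1670.4, 1008.0) = 802.3 kN → bolt shear.

802.3 kN (bolt shear governs)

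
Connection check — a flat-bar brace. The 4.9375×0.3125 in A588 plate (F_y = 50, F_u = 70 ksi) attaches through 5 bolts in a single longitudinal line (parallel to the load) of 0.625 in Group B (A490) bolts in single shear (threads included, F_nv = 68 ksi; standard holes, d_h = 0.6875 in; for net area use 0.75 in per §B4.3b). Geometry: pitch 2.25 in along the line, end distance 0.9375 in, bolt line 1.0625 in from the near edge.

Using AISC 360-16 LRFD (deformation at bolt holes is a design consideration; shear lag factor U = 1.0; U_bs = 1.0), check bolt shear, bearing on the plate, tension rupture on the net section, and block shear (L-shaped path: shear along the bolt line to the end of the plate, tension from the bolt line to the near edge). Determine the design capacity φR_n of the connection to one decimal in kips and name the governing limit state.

68.7 kips (net-section rupture governs)

Bolt shear: A_b = π(0.625)²/4 = 0.3068 in². φR_n = 0.75 × 68 × 0.3068 × 5 × 1 = 78.2 kips.
Bearing (0.3125 in plate, F_u = 70 ksi): end bolts L_c = 0.9375 − 0.6875/2 = 0.59375, R_n = min(1.2×0.59375×0.3125×70, 2.4×0.625×0.3125×70) = 15.586 kips/bolt; interior L_c = 2.25 − 0.6875 = 1.5625, R_n = 32.813 kips/bolt. φR_n = 0.75 × (1×15.586 + 4×32.813) = 110.1 kips.
Tension rupture (net): A_n = (4.9375 − 1×0.75)×0.3125 = 1.3086 in² (U = 1.0, A_e = A_n). φR_n = 0.75 × 70 × 1.3086 = 68.7 kips.
Block shear: shear path 1×[0.9375+4×2.25] = 1×9.9375 in, A_gv = 3.1055, A_nv = 1×(9.9375 − 4.5×0.75)×0.3125 = 2.0508 in²; tension to near edge: (1.0625 − 0.5×0.75)×0.3125 = 0.21484 in². R_n = min(0.6×70×2.0508, 0.6×50×3.1055) + 1.0×70×0.21484 = min(86.134, 93.165) + 15.039 = 101.17 kips. φR_n = 0.75 × 101.17 = 75.9 kips.
Governing: min(78.2, 110.1, 68.7, 75.9) = 68.7 kips → net-section rupture.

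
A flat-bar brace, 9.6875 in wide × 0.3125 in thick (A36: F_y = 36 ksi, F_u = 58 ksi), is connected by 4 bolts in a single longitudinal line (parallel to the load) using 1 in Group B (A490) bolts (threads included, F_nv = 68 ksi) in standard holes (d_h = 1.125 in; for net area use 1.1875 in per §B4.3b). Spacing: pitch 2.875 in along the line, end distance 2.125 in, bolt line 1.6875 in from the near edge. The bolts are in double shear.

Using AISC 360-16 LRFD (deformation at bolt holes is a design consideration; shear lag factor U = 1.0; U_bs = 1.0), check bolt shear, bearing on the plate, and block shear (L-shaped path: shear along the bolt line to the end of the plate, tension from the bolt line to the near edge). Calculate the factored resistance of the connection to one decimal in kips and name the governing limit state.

68.6 kips (block shear governs)

Bolt shear: A_b = π(1)²/4 = 0.7854 in². φR_n = 0.75 × 68 × 0.7854 × 4 × 2 = 320.4 kips.
Bearing (0.3125 in plate, F_u = 58 ksi): end bolts L_c = 2.125 − 1.125/2 = 1.5625, R_n = min(1.2×1.5625×0.3125×58, 2.4×1×0.3125×58) = 33.984 kips/bolt; interior L_c = 2.875 − 1.125 = 1.75, R_n = 38.063 kips/bolt. φR_n = 0.75 × (1×33.984 + 3×38.063) = 111.1 kips.
Block shear: shear path 1×[2.125+3×2.875] = 1×10.75 in, A_gv = 3.3594, A_nv = 1×(10.75 − 3.5×1.1875)×0.3125 = 2.0605 in²; tension to near edge: (1.6875 − 0.5×1.1875)×0.3125 = 0.3418 in². R_n = min(0.6×58×2.0605, 0.6×36×3.3594) + 1.0×58×0.3418 = min(71.705, 72.563) + 19.824 = 91.529 kips. φR_n = 0.75 × 91.529 = 68.6 kips.
Governing: min(320.4, 111.1, 68.6) = 68.6 kips → block shear.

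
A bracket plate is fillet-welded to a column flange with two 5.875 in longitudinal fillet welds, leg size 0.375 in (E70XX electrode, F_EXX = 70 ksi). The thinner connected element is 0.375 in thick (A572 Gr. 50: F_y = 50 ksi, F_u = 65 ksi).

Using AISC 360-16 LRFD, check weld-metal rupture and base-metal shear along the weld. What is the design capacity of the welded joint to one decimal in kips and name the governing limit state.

Weld metal: throat = 0.707×0.375 = 0.26513 in, L = 2×5.875 = 11.75 in. φR_n = 0.75 × 0.6 × 70 × 0.26513 × 11.75 = 98.1 kips.
Base metal shear (0.375 in plate): yield φR_n = 1.0×0.6×50×0.375×11.75 = 132.2 kips; rupture φR_n = 0.75×0.6×65×0.375×11.75 = 128.9 kips; take 128.9 kips (rupture).
Governing: min(98.1, 128.9) = 98.1 kips → weld metal.

98.1 kips (weld metal governs)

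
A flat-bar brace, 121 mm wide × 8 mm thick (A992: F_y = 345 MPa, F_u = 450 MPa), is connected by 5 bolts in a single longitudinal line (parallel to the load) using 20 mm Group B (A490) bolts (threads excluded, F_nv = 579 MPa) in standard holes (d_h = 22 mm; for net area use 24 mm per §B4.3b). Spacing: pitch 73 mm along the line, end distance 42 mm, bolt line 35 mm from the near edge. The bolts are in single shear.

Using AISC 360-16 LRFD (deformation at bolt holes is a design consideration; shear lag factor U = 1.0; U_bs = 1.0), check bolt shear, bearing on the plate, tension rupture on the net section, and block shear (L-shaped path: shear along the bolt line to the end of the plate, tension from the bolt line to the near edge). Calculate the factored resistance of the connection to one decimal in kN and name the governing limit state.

Bolt shear: A_b = π(20)²/4 = 314.16 mm². φR_n = 0.75 × 579 × 314.16 × 5 × 1 = 682.1 kN.
Bearing (8 mm plate, F_u = 450 MPa): end bolts L_c = 42 − 22/2 = 31, R_n = min(1.2×31×8×450, 2.4×20×8×450) = 133.92 kN/bolt; interior L_c = 73 − 22 = 51, R_n = 172.8 kN/bolt. φR_n = 0.75 × (1×133.92 + 4×172.8) = 618.8 kN.
Tension rupture (net): A_n = (121 − 1×24)×8 = 776 mm² (U = 1.0, A_e = A_n). φR_n = 0.75 × 450 × 776 = 261.9 kN.
Block shear: shear path 1×[42+4×73] = 1×334 mm, A_gv = 2672, A_nv = 1×(334 − 4.5×24)×8 = 1808 mm²; tension to near edge: (35 − 0.5×24)×8 = 184 mm². R_n = min(0.6×450×1808, 0.6×345×2672) + 1.0×450×184 = min(488.16, 553.1) + 82.8 = 570.96 kN. φR_n = 0.75 × 570.96 = 428.2 kN.
Governing: min(682.1, 618.8, 261.9, 428.2) = 261.9 kN → net-section rupture.

261.9 kN (net-section rupture governs)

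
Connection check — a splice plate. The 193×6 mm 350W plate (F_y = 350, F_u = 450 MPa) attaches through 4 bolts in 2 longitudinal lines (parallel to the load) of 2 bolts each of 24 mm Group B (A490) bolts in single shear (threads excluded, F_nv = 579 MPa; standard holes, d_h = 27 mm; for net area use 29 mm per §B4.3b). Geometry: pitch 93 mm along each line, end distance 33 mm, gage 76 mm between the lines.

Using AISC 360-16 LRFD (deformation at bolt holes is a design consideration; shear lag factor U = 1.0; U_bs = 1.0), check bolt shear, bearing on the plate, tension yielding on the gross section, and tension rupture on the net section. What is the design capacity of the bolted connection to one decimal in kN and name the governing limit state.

Bolt shear: A_b = π(24)²/4 = 452.39 mm². φR_n = 0.75 × 579 × 452.39 × 4 × 1 = 785.8 kN.
Bearing (6 mm plate, F_u = 450 MPa): end bolts L_c = 33 − 27/2 = 19.5, R_n = min(1.2×19.5×6×450, 2.4×24×6×450) = 63.18 kN/bolt; interior L_c = 93 − 27 = 66, R_n = 155.52 kN/bolt. φR_n = 0.75 × (2×63.18 + 2×155.52) = 328.1 kN.
Tension yield (gross): A_g = 193×6 = 1158 mm². φR_n = 0.90 × 350 × 1158 = 364.8 kN.
Tension rupture (net): A_n = (193 − 2×29)×6 = 810 mm² (U = 1.0, A_e = A_n). φR_n = 0.75 × 450 × 810 = 273.4 kN.
Governing: min(785.8, 328.1, 364.8, 273.4) = 273.4 kN → net-section rupture.

273.4 kN (net-section rupture governs)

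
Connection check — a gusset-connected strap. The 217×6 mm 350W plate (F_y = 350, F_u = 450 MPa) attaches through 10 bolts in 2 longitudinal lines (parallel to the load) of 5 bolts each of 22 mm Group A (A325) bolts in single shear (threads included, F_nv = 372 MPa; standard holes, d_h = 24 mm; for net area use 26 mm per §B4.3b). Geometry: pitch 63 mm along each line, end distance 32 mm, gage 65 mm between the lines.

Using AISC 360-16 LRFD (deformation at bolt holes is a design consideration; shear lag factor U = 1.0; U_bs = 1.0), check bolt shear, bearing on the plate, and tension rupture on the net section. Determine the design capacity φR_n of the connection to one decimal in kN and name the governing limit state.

Bolt shear: A_b = π(22)²/4 = 380.13 mm². φR_n = 0.75 × 372 × 380.13 × 10 × 1 = 1060.6 kN.
Bearing (6 mm plate, F_u = 450 MPa): end bolts L_c = 32 − 24/2 = 20, R_n = min(1.2×20×6×450, 2.4×22×6×450) = 64.8 kN/bolt; interior L_c = 63 − 24 = 39, R_n = 126.36 kN/bolt. φR_n = 0.75 × (2×64.8 + 8×126.36) = 855.4 kN.
Tension rupture (net): A_n = (217 − 2×26)×6 = 990 mm² (U = 1.0, A_e = A_n). φR_n = 0.75 × 450 × 990 = 334.1 kN.
Governing: min(1060.6, 855.4, 334.1) = 334.1 kN → net-section rupture.

334.1 kN (net-section rupture governs)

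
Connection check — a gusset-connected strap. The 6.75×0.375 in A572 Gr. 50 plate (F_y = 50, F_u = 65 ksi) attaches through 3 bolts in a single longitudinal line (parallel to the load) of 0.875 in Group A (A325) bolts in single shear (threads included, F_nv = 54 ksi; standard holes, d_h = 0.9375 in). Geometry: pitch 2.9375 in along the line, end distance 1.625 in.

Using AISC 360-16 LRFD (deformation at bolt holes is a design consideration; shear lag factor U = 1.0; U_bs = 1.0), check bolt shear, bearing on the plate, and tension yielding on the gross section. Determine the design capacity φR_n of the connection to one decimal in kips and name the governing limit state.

Bolt shear: A_b = π(0.875)²/4 = 0.60132 in². φR_n = 0.75 × 54 × 0.60132 × 3 × 1 = 73.1 kips.
Bearing (0.375 in plate, F_u = 65 ksi): end bolts L_c = 1.625 − 0.9375/2 = 1.15625, R_n = min(1.2×1.15625×0.375×65, 2.4×0.875×0.375×65) = 33.82 kips/bolt; interior L_c = 2.9375 − 0.9375 = 2, R_n = 51.188 kips/bolt. φR_n = 0.75 × (1×33.82 + 2×51.188) = 102.1 kips.
Tension yield (gross): A_g = 6.75×0.375 = 2.5313 in². φR_n = 0.90 × 50 × 2.5313 = 113.9 kips.
Governing: min(73.1, 102.1, 113.9) = 73.1 kips → bolt shear.

73.1 kips (bolt shear governs)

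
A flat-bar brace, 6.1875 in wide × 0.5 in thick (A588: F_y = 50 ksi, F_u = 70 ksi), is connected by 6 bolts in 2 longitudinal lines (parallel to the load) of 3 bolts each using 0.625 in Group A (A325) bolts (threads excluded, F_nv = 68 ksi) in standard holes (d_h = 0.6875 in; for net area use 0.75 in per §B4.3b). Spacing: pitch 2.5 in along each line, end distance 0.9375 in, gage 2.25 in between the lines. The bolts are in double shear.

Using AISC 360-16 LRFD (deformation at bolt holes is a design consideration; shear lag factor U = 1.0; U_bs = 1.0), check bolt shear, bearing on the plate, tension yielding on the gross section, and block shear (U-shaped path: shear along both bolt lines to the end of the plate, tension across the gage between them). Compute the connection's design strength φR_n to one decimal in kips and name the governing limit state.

139.2 kips (gross-section yield governs)

Bolt shear: A_b = π(0.625)²/4 = 0.3068 in². φR_n = 0.75 × 68 × 0.3068 × 6 × 2 = 187.8 kips.
Bearing (0.5 in plate, F_u = 70 ksi): end bolts L_c = 0.9375 − 0.6875/2 = 0.59375, R_n = min(1.2×0.59375×0.5×70, 2.4×0.625×0.5×70) = 24.938 kips/bolt; interior L_c = 2.5 − 0.6875 = 1.8125, R_n = 52.5 kips/bolt. φR_n = 0.75 × (2×24.938 + 4×52.5) = 194.9 kips.
Tension yield (gross): A_g = 6.1875×0.5 = 3.0938 in². φR_n = 0.90 × 50 × 3.0938 = 139.2 kips.
Block shear: shear path 2×[0.9375+2×2.5] = 2×5.9375 in, A_gv = 5.9375, A_nv = 2×(5.9375 − 2.5×0.75)×0.5 = 4.0625 in²; tension across gage: (2.25 − 1×0.75)×0.5 = 0.75 in². R_n = min(0.6×70×4.0625, 0.6×50×5.9375) + 1.0×70×0.75 = min(170.63, 178.13) + 52.5 = 223.13 kips. φR_n = 0.75 × 223.13 = 167.3 kips.
Governing: min(187.8, 194.9, 139.2, 167.3) = 139.2 kips → gross-section yield.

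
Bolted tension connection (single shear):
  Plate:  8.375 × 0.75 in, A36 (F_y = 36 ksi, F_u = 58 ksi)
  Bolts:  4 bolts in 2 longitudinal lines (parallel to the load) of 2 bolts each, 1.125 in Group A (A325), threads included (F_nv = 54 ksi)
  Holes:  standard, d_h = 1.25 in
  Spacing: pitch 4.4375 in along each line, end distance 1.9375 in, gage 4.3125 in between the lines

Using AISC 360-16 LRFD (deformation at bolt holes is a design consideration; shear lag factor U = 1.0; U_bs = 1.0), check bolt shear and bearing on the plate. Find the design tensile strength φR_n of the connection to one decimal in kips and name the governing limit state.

161.0 kips (bolt shear governs)

Bolt shear: A_b = π(1.125)²/4 = 0.99402 in². φR_n = 0.75 × 54 × 0.99402 × 4 × 1 = 161.0 kips.
Bearing (0.75 in plate, F_u = 58 ksi): end bolts L_c = 1.9375 − 1.25/2 = 1.3125, R_n = min(1.2×1.3125×0.75×58, 2.4×1.125×0.75×58) = 68.513 kips/bolt; interior L_c = 4.4375 − 1.25 = 3.1875, R_n = 117.45 kips/bolt. φR_n = 0.75 × (2×68.513 + 2×117.45) = 278.9 kips.
Governing: min(161.0, 278.9) = 161.0 kips → bolt shear.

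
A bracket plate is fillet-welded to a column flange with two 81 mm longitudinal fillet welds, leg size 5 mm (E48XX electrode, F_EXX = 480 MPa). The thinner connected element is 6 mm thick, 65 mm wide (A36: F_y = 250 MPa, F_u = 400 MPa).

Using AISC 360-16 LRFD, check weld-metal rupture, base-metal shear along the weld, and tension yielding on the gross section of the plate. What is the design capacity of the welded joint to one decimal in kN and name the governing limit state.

Weld metal: throat = 0.707×5 = 3.535 mm, L = 2×81 = 162 mm. φR_n = 0.75 × 0.6 × 480 × 3.535 × 162 = 123.7 kN.
Base metal shear (6 mm plate): yield φR_n = 1.0×0.6×250×6×162 = 145.8 kN; rupture φR_n = 0.75×0.6×400×6×162 = 175.0 kN; take 145.8 kN (yield).
Tension yield (gross): A_g = 65×6 = 390 mm². φR_n = 0.90 × 250 × 390 = 87.8 kN.
Governing: min(123.7, 145.8, 87.8) = 87.8 kN → gross-section yield.

87.8 kN (gross-section yield governs)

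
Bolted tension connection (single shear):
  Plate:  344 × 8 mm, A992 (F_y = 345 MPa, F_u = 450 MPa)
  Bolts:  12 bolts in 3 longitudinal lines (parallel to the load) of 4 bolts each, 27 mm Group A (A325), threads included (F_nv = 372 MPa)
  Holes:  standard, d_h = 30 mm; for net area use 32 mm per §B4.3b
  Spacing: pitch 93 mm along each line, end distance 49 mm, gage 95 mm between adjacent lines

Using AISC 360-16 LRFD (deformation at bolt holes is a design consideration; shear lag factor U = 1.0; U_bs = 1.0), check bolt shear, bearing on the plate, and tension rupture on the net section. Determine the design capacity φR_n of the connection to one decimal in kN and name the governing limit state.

669.6 kN (net-section rupture governs)

Bolt shear: A_b = π(27)²/4 = 572.56 mm². φR_n = 0.75 × 372 × 572.56 × 12 × 1 = 1916.9 kN.
Bearing (8 mm plate, F_u = 450 MPa): end bolts L_c = 49 − 30/2 = 34, R_n = min(1.2×34×8×450, 2.4×27×8×450) = 146.88 kN/bolt; interior L_c = 93 − 30 = 63, R_n = 233.28 kN/bolt. φR_n = 0.75 × (3×146.88 + 9×233.28) = 1905.1 kN.
Tension rupture (net): A_n = (344 − 3×32)×8 = 1984 mm² (U = 1.0, A_e = A_n). φR_n = 0.75 × 450 × 1984 = 669.6 kN.
Governing: min(1916.9, 1905.1, 669.6) = 669.6 kN → net-section rupture.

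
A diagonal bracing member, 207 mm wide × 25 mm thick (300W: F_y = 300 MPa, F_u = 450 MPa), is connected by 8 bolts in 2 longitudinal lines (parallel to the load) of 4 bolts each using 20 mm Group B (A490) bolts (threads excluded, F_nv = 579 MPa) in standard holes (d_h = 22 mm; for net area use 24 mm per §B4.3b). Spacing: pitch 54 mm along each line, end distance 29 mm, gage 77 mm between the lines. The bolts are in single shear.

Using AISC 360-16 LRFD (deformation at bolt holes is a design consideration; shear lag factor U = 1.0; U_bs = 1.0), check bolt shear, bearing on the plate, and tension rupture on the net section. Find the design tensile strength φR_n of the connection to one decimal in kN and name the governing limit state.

1091.4 kN (bolt shear governs)

Bolt shear: A_b = π(20)²/4 = 314.16 mm². φR_n = 0.75 × 579 × 314.16 × 8 × 1 = 1091.4 kN.
Bearing (25 mm plate, F_u = 450 MPa): end bolts L_c = 29 − 22/2 = 18, R_n = min(1.2×18×25×450, 2.4×20×25×450) = 243 kN/bolt; interior L_c = 54 − 22 = 32, R_n = 432 kN/bolt. φR_n = 0.75 × (2×243 + 6×432) = 2308.5 kN.
Tension rupture (net): A_n = (207 − 2×24)×25 = 3975 mm² (U = 1.0, A_e = A_n). φR_n = 0.75 × 450 × 3975 = 1341.6 kN.
Governing: min(1091.4, 2308.5, 1341.6) = 1091.4 kN → bolt shear.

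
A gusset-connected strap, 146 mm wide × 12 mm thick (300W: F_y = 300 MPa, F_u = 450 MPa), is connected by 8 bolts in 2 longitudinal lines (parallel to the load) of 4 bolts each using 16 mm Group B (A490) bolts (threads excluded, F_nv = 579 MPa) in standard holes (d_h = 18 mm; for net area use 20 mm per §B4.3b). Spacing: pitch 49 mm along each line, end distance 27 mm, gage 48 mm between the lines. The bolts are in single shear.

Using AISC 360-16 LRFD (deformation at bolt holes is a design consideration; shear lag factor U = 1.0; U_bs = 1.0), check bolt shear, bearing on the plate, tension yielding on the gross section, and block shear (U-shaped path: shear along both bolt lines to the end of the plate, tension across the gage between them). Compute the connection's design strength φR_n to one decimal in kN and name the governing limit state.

Bolt shear: A_b = π(16)²/4 = 201.06 mm². φR_n = 0.75 × 579 × 201.06 × 8 × 1 = 698.5 kN.
Bearing (12 mm plate, F_u = 450 MPa): end bolts L_c = 27 − 18/2 = 18, R_n = min(1.2×18×12×450, 2.4×16×12×450) = 116.64 kN/bolt; interior L_c = 49 − 18 = 31, R_n = 200.88 kN/bolt. φR_n = 0.75 × (2×116.64 + 6×200.88) = 1078.9 kN.
Tension yield (gross): A_g = 146×12 = 1752 mm². φR_n = 0.90 × 300 × 1752 = 473.0 kN.
Block shear: shear path 2×[27+3×49] = 2×174 mm, A_gv = 4176, A_nv = 2×(174 − 3.5×20)×12 = 2496 mm²; tension across gage: (48 − 1×20)×12 = 336 mm². R_n = min(0.6×450×2496, 0.6×300×4176) + 1.0×450×336 = min(673.92, 751.68) + 151.2 = 825.12 kN. φR_n = 0.75 × 825.12 = 618.8 kN.
Governing: min(698.5, 1078.9, 473.0, 618.8) = 473.0 kN → gross-section yield.

473.0 kN (gross-section yield governs)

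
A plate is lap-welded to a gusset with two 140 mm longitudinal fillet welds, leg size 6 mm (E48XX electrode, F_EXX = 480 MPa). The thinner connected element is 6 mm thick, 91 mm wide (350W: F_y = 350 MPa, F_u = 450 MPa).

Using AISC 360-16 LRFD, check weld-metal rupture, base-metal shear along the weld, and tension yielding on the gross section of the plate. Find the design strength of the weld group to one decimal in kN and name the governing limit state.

172.0 kN (gross-section yield governs)

Weld metal: throat = 0.707×6 = 4.242 mm, L = 2×140 = 280 mm. φR_n = 0.75 × 0.6 × 480 × 4.242 × 280 = 256.6 kN.
Base metal shear (6 mm plate): yield φR_n = 1.0×0.6×350×6×280 = 352.8 kN; rupture φR_n = 0.75×0.6×450×6×280 = 340.2 kN; take 340.2 kN (rupture).
Tension yield (gross): A_g = 91×6 = 546 mm². φR_n = 0.90 × 350 × 546 = 172.0 kN.
Governing: min(256.6, 340.2, 172.0) = 172.0 kN → gross-section yield.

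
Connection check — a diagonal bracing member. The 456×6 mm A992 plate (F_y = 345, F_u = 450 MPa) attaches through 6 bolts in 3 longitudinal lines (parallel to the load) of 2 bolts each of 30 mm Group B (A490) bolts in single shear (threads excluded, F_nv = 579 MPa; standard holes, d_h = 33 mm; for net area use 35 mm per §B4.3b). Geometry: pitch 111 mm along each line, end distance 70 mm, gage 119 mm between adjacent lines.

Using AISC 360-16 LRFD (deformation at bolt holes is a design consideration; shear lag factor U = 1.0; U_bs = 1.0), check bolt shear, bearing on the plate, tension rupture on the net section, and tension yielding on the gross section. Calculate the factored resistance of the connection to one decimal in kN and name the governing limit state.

710.8 kN (net-section rupture governs)

Bolt shear: A_b = π(30)²/4 = 706.86 mm². φR_n = 0.75 × 579 × 706.86 × 6 × 1 = 1841.7 kN.
Bearing (6 mm plate, F_u = 450 MPa): end bolts L_c = 70 − 33/2 = 53.5, R_n = min(1.2×53.5×6×450, 2.4×30×6×450) = 173.34 kN/bolt; interior L_c = 111 − 33 = 78, R_n = 194.4 kN/bolt. φR_n = 0.75 × (3×173.34 + 3×194.4) = 827.4 kN.
Tension rupture (net): A_n = (456 − 3×35)×6 = 2106 mm² (U = 1.0, A_e = A_n). φR_n = 0.75 × 450 × 2106 = 710.8 kN.
Tension yield (gross): A_g = 456×6 = 2736 mm². φR_n = 0.90 × 345 × 2736 = 849.5 kN.
Governing: min(1841.7, 827.4, 710.8, 849.5) = 710.8 kN → net-section rupture.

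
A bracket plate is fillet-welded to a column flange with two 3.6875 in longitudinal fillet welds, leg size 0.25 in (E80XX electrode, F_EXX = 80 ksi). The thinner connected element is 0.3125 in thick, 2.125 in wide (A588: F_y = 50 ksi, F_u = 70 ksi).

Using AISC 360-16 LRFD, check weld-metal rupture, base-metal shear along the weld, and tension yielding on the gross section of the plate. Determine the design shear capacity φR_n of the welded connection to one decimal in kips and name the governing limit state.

Weld metal: throat = 0.707×0.25 = 0.17675 in, L = 2×3.6875 = 7.375 in. φR_n = 0.75 × 0.6 × 80 × 0.17675 × 7.375 = 46.9 kips.
Base metal shear (0.3125 in plate): yield φR_n = 1.0×0.6×50×0.3125×7.375 = 69.1 kips; rupture φR_n = 0.75×0.6×70×0.3125×7.375 = 72.6 kips; take 69.1 kips (yield).
Tension yield (gross): A_g = 2.125×0.3125 = 0.66406 in². φR_n = 0.90 × 50 × 0.66406 = 29.9 kips.
Governing: min(46.9, 69.1, 29.9) = 29.9 kips → gross-section yield.

29.9 kips (gross-section yield governs)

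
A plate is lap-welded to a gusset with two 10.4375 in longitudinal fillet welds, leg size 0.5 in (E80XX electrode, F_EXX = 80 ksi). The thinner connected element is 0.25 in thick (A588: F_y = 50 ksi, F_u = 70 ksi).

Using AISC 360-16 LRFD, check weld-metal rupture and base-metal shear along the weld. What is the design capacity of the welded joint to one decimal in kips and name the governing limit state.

Weld metal: throat = 0.707×0.5 = 0.3535 in, L = 2×10.4375 = 20.875 in. φR_n = 0.75 × 0.6 × 80 × 0.3535 × 20.875 = 265.7 kips.
Base metal shear (0.25 in plate): yield φR_n = 1.0×0.6×50×0.25×20.875 = 156.6 kips; rupture φR_n = 0.75×0.6×70×0.25×20.875 = 164.4 kips; take 156.6 kips (yield).
Governing: min(265.7, 156.6) = 156.6 kips → base-metal shear.

156.6 kips (base-metal shear governs)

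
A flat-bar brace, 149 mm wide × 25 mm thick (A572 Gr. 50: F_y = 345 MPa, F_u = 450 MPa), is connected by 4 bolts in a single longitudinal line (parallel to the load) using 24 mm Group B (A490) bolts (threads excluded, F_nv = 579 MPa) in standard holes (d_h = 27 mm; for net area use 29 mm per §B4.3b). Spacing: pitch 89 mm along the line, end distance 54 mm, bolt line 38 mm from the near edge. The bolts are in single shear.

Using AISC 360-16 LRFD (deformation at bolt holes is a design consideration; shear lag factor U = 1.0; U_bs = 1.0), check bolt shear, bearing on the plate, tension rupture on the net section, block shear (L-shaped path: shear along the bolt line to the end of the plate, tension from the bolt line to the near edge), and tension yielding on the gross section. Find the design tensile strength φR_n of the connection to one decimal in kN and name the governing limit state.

Bolt shear: A_b = π(24)²/4 = 452.39 mm². φR_n = 0.75 × 579 × 452.39 × 4 × 1 = 785.8 kN.
Bearing (25 mm plate, F_u = 450 MPa): end bolts L_c = 54 − 27/2 = 40.5, R_n = min(1.2×40.5×25×450, 2.4×24×25×450) = 546.75 kN/bolt; interior L_c = 89 − 27 = 62, R_n = 648 kN/bolt. φR_n = 0.75 × (1×546.75 + 3×648) = 1868.1 kN.
Tension rupture (net): A_n = (149 − 1×29)×25 = 3000 mm² (U = 1.0, A_e = A_n). φR_n = 0.75 × 450 × 3000 = 1012.5 kN.
Block shear: shear path 1×[54+3×89] = 1×321 mm, A_gv = 8025, A_nv = 1×(321 − 3.5×29)×25 = 5487.5 mm²; tension to near edge: (38 − 0.5×29)×25 = 587.5 mm². R_n = min(0.6×450×5487.5, 0.6×345×8025) + 1.0×450×587.5 = min(1481.6, 1661.2) + 264.38 = 1746 kN. φR_n = 0.75 × 1746 = 1309.5 kN.
Tension yield (gross): A_g = 149×25 = 3725 mm². φR_n = 0.90 × 345 × 3725 = 1156.6 kN.
Governing: min(785.8, 1868.1, 1012.5, 1309.5, 1156.6) = 785.8 kN → bolt shear.

785.8 kN (bolt shear governs)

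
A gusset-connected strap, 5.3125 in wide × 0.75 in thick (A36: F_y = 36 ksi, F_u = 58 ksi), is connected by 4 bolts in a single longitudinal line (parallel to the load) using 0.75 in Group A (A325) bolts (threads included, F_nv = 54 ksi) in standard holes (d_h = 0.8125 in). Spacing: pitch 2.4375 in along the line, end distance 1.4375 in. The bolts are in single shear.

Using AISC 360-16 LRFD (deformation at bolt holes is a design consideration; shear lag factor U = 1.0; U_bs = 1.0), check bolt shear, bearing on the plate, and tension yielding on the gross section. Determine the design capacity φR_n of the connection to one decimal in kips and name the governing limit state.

71.6 kips (bolt shear governs)

Bolt shear: A_b = π(0.75)²/4 = 0.44179 in². φR_n = 0.75 × 54 × 0.44179 × 4 × 1 = 71.6 kips.
Bearing (0.75 in plate, F_u = 58 ksi): end bolts L_c = 1.4375 − 0.8125/2 = 1.03125, R_n = min(1.2×1.03125×0.75×58, 2.4×0.75×0.75×58) = 53.831 kips/bolt; interior L_c = 2.4375 − 0.8125 = 1.625, R_n = 78.3 kips/bolt. φR_n = 0.75 × (1×53.831 + 3×78.3) = 216.5 kips.
Tension yield (gross): A_g = 5.3125×0.75 = 3.9844 in². φR_n = 0.90 × 36 × 3.9844 = 129.1 kips.
Governing: min(71.6, 216.5, 129.1) = 71.6 kips → bolt shear.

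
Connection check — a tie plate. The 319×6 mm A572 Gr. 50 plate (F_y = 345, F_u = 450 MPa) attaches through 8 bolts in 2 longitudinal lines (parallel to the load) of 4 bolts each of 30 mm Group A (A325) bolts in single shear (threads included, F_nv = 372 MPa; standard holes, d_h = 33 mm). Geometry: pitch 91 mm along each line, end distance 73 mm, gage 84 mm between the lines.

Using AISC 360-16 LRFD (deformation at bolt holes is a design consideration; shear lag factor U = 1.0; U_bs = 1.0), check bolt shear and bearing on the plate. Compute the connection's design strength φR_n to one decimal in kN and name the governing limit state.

1120.2 kN (bearing governs)

Bolt shear: A_b = π(30)²/4 = 706.86 mm². φR_n = 0.75 × 372 × 706.86 × 8 × 1 = 1577.7 kN.
Bearing (6 mm plate, F_u = 450 MPa): end bolts L_c = 73 − 33/2 = 56.5, R_n = min(1.2×56.5×6×450, 2.4×30×6×450) = 183.06 kN/bolt; interior L_c = 91 − 33 = 58, R_n = 187.92 kN/bolt. φR_n = 0.75 × (2×183.06 + 6×187.92) = 1120.2 kN.
Governing: min(1577.7, 1120.2) = 1120.2 kN → bearing.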